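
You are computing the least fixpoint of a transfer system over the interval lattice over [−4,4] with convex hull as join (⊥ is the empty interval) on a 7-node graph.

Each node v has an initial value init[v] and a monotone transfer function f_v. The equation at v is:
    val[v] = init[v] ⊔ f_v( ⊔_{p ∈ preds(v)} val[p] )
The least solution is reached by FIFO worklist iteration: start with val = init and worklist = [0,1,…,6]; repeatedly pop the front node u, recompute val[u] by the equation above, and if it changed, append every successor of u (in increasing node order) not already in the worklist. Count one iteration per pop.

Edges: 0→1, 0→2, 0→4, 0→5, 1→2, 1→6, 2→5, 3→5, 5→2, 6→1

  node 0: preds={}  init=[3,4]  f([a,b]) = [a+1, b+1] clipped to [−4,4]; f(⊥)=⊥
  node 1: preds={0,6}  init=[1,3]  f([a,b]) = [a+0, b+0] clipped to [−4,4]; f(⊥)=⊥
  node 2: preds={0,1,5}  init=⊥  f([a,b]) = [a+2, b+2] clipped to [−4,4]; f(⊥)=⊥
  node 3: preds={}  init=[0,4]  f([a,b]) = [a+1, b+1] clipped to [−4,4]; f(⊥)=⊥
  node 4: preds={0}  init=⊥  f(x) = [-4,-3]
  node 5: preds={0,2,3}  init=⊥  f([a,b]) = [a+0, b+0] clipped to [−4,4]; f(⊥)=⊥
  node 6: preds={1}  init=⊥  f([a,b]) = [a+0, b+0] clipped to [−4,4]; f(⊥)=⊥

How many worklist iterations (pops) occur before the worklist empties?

Iteration log — 10 steps:
  step 1. node 0  ⊔preds=⊥  new=[3,4]  stable
  step 2. node 1  ⊔preds=[3,4]  new=[1,4]  old=[1,3]  +wl: 
  step 3. node 2  ⊔preds=[1,4]  new=[3,4]  old=⊥  +wl: 
  step 4. node 3  ⊔preds=⊥  new=[0,4]  stable
  step 5. node 4  ⊔preds=[3,4]  new=[-4,-3]  old=⊥  +wl: 
  step 6. node 5  ⊔preds=[0,4]  new=[0,4]  old=⊥  +wl: 2
  step 7. node 6  ⊔preds=[1,4]  new=[1,4]  old=⊥  +wl: 1
  step 8. node 2  ⊔preds=[0,4]  new=[2,4]  old=[3,4]  +wl: 5
  step 9. node 1  ⊔preds=[1,4]  new=[1,4]  stable
  step 10. node 5  ⊔preds=[0,4]  new=[0,4]  stable

Least fixpoint reached:
  node 0: [3,4]
  node 1: [1,4]
  node 2: [2,4]
  node 3: [0,4]
  node 4: [-4,-3]
  node 5: [0,4]
  node 6: [1,4]

10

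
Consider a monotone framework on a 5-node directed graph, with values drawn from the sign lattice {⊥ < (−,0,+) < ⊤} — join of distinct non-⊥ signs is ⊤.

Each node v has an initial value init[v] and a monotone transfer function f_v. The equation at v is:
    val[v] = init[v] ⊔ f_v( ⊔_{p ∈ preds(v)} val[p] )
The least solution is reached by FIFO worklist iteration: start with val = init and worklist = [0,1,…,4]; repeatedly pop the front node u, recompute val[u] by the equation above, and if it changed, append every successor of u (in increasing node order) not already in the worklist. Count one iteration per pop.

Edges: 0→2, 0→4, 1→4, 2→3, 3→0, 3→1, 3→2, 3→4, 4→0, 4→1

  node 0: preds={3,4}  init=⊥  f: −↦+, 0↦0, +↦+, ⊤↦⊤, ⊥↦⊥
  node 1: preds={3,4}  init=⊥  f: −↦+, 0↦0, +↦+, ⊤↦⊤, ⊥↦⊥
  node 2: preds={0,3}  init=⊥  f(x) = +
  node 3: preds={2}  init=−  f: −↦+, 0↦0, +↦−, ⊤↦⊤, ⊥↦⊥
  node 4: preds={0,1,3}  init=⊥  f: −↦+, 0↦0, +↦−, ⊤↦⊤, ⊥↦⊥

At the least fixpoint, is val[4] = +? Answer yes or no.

no

Trace (9 dequeues):
  [1] u=0 | in − | out + | prev ⊥ | push {}
  [2] u=1 | in − | out + | prev ⊥ | push {}
  [3] u=2 | in ⊤ | out + | prev ⊥ | push {}
  [4] u=3 | in + | out − | ==
  [5] u=4 | in ⊤ | out ⊤ | prev ⊥ | push {0,1}
  [6] u=0 | in ⊤ | out ⊤ | prev + | push {2,4}
  [7] u=1 | in ⊤ | out ⊤ | prev + | push {}
  [8] u=2 | in ⊤ | out + | ==
  [9] u=4 | in ⊤ | out ⊤ | ==

Converged values:
  [0] ⊤
  [1] ⊤
  [2] +
  [3] −
  [4] ⊤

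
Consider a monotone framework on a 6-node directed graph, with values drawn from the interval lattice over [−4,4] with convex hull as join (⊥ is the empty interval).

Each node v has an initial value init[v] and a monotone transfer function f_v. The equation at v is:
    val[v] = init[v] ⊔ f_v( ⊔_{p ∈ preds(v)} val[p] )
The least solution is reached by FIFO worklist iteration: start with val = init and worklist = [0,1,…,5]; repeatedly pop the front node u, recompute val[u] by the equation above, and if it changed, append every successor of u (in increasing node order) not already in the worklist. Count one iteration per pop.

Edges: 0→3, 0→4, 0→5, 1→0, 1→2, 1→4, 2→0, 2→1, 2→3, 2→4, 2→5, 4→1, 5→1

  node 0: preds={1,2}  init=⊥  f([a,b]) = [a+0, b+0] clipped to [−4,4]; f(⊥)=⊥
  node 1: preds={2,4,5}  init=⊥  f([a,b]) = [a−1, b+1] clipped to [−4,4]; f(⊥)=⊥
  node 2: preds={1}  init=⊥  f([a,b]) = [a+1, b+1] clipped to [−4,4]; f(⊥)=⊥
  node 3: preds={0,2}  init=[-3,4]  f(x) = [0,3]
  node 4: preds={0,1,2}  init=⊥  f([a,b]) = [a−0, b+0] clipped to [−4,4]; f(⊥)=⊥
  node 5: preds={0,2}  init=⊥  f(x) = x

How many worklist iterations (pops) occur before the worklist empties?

Trace (6 dequeues):
  [1] u=0 | in ⊥ | out ⊥ | ==
  [2] u=1 | in ⊥ | out ⊥ | ==
  [3] u=2 | in ⊥ | out ⊥ | ==
  [4] u=3 | in ⊥ | out [-3,4] | ==
  [5] u=4 | in ⊥ | out ⊥ | ==
  [6] u=5 | in ⊥ | out ⊥ | ==

Converged values:
  [0] ⊥
  [1] ⊥
  [2] ⊥
  [3] [-3,4]
  [4] ⊥
  [5] ⊥

6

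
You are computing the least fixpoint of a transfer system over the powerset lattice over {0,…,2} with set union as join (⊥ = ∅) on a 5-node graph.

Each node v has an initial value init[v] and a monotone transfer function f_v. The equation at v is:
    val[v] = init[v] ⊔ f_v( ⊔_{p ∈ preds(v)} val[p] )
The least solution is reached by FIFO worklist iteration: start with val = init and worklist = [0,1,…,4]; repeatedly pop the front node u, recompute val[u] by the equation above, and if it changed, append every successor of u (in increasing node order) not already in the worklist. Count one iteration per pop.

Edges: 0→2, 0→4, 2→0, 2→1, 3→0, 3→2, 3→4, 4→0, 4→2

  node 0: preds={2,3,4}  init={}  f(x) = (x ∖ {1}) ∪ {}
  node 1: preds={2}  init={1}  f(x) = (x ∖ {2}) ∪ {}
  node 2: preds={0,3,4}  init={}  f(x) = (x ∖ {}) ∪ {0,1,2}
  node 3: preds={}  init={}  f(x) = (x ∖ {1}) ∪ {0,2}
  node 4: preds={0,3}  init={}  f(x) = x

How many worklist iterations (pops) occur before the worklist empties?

9

Trace (9 dequeues):
  [1] u=0 | in {} | out {} | ==
  [2] u=1 | in {} | out {1} | ==
  [3] u=2 | in {} | out {0,1,2} | prev {} | push {0,1}
  [4] u=3 | in {} | out {0,2} | prev {} | push {2}
  [5] u=4 | in {0,2} | out {0,2} | prev {} | push {}
  [6] u=0 | in {0,1,2} | out {0,2} | prev {} | push {4}
  [7] u=1 | in {0,1,2} | out {0,1} | prev {1} | push {}
  [8] u=2 | in {0,2} | out {0,1,2} | ==
  [9] u=4 | in {0,2} | out {0,2} | ==

Converged values:
  [0] {0,2}
  [1] {0,1}
  [2] {0,1,2}
  [3] {0,2}
  [4] {0,2}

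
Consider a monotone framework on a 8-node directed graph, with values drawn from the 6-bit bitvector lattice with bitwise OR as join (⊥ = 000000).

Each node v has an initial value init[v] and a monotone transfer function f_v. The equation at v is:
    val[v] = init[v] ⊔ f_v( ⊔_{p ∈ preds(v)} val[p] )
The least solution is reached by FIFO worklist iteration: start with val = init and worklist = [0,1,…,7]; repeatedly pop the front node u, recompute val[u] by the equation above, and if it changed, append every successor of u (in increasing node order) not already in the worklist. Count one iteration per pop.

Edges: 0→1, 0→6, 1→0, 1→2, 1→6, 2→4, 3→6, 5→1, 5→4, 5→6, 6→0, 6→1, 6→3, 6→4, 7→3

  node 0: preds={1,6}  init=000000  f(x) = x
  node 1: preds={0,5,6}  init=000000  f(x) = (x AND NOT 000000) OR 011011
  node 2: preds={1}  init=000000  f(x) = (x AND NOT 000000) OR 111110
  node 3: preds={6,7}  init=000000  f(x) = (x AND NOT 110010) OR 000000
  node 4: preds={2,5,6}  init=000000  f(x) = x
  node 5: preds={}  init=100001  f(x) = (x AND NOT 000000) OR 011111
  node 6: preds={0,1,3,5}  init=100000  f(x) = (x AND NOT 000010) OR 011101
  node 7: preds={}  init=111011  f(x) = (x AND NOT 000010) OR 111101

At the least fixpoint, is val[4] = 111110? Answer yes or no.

no

Trace (15 dequeues):
  [1] u=0 | in 100000 | out 100000 | prev 000000 | push {}
  [2] u=1 | in 100001 | out 111011 | prev 000000 | push {0}
  [3] u=2 | in 111011 | out 111111 | prev 000000 | push {}
  [4] u=3 | in 111011 | out 001001 | prev 000000 | push {}
  [5] u=4 | in 111111 | out 111111 | prev 000000 | push {}
  [6] u=5 | in 000000 | out 111111 | prev 100001 | push {1,4}
  [7] u=6 | in 111111 | out 111101 | prev 100000 | push {3}
  [8] u=7 | in 000000 | out 111111 | prev 111011 | push {}
  [9] u=0 | in 111111 | out 111111 | prev 100000 | push {6}
  [10] u=1 | in 111111 | out 111111 | prev 111011 | push {0,2}
  [11] u=4 | in 111111 | out 111111 | ==
  [12] u=3 | in 111111 | out 001101 | prev 001001 | push {}
  [13] u=6 | in 111111 | out 111101 | ==
  [14] u=0 | in 111111 | out 111111 | ==
  [15] u=2 | in 111111 | out 111111 | ==

Converged values:
  [0] 111111
  [1] 111111
  [2] 111111
  [3] 001101
  [4] 111111
  [5] 111111
  [6] 111101
  [7] 111111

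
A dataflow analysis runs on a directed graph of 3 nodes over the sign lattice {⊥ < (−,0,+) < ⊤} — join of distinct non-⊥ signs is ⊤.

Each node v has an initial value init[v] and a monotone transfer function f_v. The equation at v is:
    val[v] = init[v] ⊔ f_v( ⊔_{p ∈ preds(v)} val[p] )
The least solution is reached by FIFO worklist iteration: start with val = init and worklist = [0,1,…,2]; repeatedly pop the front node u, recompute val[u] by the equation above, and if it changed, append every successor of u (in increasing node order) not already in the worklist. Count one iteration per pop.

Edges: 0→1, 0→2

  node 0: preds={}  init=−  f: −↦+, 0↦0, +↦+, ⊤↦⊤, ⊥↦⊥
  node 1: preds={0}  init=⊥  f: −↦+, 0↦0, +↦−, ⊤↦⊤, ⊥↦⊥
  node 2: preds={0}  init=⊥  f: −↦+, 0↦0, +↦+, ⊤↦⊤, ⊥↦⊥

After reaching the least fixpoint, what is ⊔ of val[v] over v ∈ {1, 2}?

+

Iteration log — 3 steps:
  step 1. node 0  ⊔preds=⊥  new=−  stable
  step 2. node 1  ⊔preds=−  new=+  old=⊥  +wl: 
  step 3. node 2  ⊔preds=−  new=+  old=⊥  +wl: 

Least fixpoint reached:
  node 0: −
  node 1: +
  node 2: +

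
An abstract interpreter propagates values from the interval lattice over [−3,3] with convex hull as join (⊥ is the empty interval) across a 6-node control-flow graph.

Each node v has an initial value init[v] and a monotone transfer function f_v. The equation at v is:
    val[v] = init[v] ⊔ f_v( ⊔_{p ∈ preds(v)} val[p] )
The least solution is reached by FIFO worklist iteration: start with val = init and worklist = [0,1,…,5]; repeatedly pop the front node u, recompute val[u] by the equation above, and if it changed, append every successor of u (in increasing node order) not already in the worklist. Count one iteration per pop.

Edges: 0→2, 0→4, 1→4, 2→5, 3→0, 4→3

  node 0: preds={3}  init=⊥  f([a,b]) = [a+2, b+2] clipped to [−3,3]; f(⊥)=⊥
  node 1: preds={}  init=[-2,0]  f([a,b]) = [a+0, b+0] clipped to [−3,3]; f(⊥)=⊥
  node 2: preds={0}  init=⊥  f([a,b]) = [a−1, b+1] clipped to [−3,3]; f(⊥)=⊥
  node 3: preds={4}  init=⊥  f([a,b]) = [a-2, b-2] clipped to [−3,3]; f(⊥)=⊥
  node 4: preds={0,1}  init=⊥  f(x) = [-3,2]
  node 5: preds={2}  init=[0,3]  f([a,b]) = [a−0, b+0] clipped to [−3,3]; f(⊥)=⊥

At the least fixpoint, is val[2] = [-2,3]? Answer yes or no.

Iteration log — 11 steps:
  step 1. node 0  ⊔preds=⊥  new=⊥  stable
  step 2. node 1  ⊔preds=⊥  new=[-2,0]  stable
  step 3. node 2  ⊔preds=⊥  new=⊥  stable
  step 4. node 3  ⊔preds=⊥  new=⊥  stable
  step 5. node 4  ⊔preds=[-2,0]  new=[-3,2]  old=⊥  +wl: 3
  step 6. node 5  ⊔preds=⊥  new=[0,3]  stable
  step 7. node 3  ⊔preds=[-3,2]  new=[-3,0]  old=⊥  +wl: 0
  step 8. node 0  ⊔preds=[-3,0]  new=[-1,2]  old=⊥  +wl: 2,4
  step 9. node 2  ⊔preds=[-1,2]  new=[-2,3]  old=⊥  +wl: 5
  step 10. node 4  ⊔preds=[-2,2]  new=[-3,2]  stable
  step 11. node 5  ⊔preds=[-2,3]  new=[-2,3]  old=[0,3]  +wl: 

Least fixpoint reached:
  node 0: [-1,2]
  node 1: [-2,0]
  node 2: [-2,3]
  node 3: [-3,0]
  node 4: [-3,2]
  node 5: [-2,3]

yes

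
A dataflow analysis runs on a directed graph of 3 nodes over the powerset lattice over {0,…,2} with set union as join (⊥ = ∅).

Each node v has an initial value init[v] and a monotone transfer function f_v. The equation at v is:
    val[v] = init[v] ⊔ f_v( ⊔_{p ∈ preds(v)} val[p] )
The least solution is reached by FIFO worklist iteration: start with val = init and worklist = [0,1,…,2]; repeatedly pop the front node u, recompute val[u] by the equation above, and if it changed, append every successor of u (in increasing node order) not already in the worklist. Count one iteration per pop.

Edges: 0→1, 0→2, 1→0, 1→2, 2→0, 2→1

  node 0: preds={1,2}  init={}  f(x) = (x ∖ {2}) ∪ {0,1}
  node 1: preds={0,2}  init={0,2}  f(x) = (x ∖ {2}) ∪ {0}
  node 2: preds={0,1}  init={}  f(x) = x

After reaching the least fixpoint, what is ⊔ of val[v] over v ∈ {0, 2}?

{0,1,2}

Worklist (5 pops):
  #1 pop 0: in={0,2} → {0,1} (was {}); enqueue []
  #2 pop 1: in={0,1} → {0,1,2} (was {0,2}); enqueue [0]
  #3 pop 2: in={0,1,2} → {0,1,2} (was {}); enqueue [1]
  #4 pop 0: in={0,1,2} → {0,1} (no change)
  #5 pop 1: in={0,1,2} → {0,1,2} (no change)

Fixpoint:
  val[0] = {0,1}
  val[1] = {0,1,2}
  val[2] = {0,1,2}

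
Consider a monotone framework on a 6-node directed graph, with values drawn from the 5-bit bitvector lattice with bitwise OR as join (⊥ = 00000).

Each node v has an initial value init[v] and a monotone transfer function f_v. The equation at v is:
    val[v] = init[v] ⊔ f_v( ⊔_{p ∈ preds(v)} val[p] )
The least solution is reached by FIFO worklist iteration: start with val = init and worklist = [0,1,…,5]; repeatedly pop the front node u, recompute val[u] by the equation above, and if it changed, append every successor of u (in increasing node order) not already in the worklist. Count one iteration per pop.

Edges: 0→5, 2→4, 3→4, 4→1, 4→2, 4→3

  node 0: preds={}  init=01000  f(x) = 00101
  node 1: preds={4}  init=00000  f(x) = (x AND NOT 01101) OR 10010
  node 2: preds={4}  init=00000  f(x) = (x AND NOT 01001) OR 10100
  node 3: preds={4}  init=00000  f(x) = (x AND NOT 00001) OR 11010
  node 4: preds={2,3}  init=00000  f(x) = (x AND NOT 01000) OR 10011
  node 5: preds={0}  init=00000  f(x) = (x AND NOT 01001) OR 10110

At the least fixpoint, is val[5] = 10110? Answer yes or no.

Iteration log — 10 steps:
  step 1. node 0  ⊔preds=00000  new=01101  old=01000  +wl: 
  step 2. node 1  ⊔preds=00000  new=10010  old=00000  +wl: 
  step 3. node 2  ⊔preds=00000  new=10100  old=00000  +wl: 
  step 4. node 3  ⊔preds=00000  new=11010  old=00000  +wl: 
  step 5. node 4  ⊔preds=11110  new=10111  old=00000  +wl: 1,2,3
  step 6. node 5  ⊔preds=01101  new=10110  old=00000  +wl: 
  step 7. node 1  ⊔preds=10111  new=10010  stable
  step 8. node 2  ⊔preds=10111  new=10110  old=10100  +wl: 4
  step 9. node 3  ⊔preds=10111  new=11110  old=11010  +wl: 
  step 10. node 4  ⊔preds=11110  new=10111  stable

Least fixpoint reached:
  node 0: 01101
  node 1: 10010
  node 2: 10110
  node 3: 11110
  node 4: 10111
  node 5: 10110

yes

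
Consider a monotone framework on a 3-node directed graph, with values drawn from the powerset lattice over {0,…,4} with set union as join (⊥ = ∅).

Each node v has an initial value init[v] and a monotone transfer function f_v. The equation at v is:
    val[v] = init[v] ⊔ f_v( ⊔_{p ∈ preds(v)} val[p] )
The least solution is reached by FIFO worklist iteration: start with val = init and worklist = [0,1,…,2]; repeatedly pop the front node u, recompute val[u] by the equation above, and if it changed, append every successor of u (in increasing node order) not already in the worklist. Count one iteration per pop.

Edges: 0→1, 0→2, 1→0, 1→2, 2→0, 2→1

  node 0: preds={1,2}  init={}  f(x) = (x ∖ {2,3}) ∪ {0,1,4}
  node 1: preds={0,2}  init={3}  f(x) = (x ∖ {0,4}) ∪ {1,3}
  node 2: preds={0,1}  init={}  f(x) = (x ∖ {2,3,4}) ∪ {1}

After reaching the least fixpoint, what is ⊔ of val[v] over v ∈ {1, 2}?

Trace (5 dequeues):
  [1] u=0 | in {3} | out {0,1,4} | prev {} | push {}
  [2] u=1 | in {0,1,4} | out {1,3} | prev {3} | push {0}
  [3] u=2 | in {0,1,3,4} | out {0,1} | prev {} | push {1}
  [4] u=0 | in {0,1,3} | out {0,1,4} | ==
  [5] u=1 | in {0,1,4} | out {1,3} | ==

Converged values:
  [0] {0,1,4}
  [1] {1,3}
  [2] {0,1}

{0,1,3}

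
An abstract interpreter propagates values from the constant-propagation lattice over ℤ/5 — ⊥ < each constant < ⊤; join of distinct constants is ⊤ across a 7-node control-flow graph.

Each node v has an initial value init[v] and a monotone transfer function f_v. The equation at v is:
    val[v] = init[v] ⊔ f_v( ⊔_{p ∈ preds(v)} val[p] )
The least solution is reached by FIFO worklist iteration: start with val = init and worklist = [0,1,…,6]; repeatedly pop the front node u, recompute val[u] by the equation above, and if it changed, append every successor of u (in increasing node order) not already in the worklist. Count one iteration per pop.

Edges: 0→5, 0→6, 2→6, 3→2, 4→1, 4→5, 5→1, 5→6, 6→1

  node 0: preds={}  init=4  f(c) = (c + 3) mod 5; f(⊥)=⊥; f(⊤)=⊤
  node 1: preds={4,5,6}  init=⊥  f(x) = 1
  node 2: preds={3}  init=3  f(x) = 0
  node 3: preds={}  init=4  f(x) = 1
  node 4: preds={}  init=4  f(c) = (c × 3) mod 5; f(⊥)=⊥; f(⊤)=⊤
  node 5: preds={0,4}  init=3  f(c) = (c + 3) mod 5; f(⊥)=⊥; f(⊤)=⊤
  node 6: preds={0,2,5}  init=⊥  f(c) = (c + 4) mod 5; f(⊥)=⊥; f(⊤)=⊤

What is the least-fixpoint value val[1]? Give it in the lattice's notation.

1

Trace (9 dequeues):
  [1] u=0 | in ⊥ | out 4 | ==
  [2] u=1 | in ⊤ | out 1 | prev ⊥ | push {}
  [3] u=2 | in 4 | out ⊤ | prev 3 | push {}
  [4] u=3 | in ⊥ | out ⊤ | prev 4 | push {2}
  [5] u=4 | in ⊥ | out 4 | ==
  [6] u=5 | in 4 | out ⊤ | prev 3 | push {1}
  [7] u=6 | in ⊤ | out ⊤ | prev ⊥ | push {}
  [8] u=2 | in ⊤ | out ⊤ | ==
  [9] u=1 | in ⊤ | out 1 | ==

Converged values:
  [0] 4
  [1] 1
  [2] ⊤
  [3] ⊤
  [4] 4
  [5] ⊤
  [6] ⊤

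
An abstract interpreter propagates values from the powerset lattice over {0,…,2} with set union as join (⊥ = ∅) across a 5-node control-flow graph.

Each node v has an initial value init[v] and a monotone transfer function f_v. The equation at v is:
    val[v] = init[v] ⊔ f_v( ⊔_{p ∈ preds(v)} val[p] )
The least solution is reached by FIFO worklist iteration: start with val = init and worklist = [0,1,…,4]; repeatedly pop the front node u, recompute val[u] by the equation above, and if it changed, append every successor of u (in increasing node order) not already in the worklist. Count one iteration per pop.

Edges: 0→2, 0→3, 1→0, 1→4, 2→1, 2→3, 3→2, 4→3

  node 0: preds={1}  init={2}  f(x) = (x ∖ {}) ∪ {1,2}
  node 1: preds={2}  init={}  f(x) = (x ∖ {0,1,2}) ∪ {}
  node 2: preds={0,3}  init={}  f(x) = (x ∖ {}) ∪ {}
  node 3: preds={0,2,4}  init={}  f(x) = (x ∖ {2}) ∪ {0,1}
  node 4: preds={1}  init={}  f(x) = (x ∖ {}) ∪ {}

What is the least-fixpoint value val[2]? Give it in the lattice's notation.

{0,1,2}

Worklist (9 pops):
  #1 pop 0: in={} → {1,2} (was {2}); enqueue []
  #2 pop 1: in={} → {} (no change)
  #3 pop 2: in={1,2} → {1,2} (was {}); enqueue [1]
  #4 pop 3: in={1,2} → {0,1} (was {}); enqueue [2]
  #5 pop 4: in={} → {} (no change)
  #6 pop 1: in={1,2} → {} (no change)
  #7 pop 2: in={0,1,2} → {0,1,2} (was {1,2}); enqueue [1,3]
  #8 pop 1: in={0,1,2} → {} (no change)
  #9 pop 3: in={0,1,2} → {0,1} (no change)

Fixpoint:
  val[0] = {1,2}
  val[1] = {}
  val[2] = {0,1,2}
  val[3] = {0,1}
  val[4] = {}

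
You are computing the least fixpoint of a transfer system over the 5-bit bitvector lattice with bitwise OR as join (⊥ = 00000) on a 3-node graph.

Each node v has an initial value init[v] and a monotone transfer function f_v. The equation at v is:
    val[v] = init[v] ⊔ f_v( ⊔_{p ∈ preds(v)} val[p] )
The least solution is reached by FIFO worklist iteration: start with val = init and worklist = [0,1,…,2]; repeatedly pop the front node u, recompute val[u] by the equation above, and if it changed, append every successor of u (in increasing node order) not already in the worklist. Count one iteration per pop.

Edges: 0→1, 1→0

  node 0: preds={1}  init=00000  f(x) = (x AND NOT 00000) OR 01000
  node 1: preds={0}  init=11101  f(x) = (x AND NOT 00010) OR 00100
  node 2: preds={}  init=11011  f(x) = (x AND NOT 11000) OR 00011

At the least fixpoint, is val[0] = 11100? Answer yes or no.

no

Iteration log — 3 steps:
  step 1. node 0  ⊔preds=11101  new=11101  old=00000  +wl: 
  step 2. node 1  ⊔preds=11101  new=11101  stable
  step 3. node 2  ⊔preds=00000  new=11011  stable

Least fixpoint reached:
  node 0: 11101
  node 1: 11101
  node 2: 11011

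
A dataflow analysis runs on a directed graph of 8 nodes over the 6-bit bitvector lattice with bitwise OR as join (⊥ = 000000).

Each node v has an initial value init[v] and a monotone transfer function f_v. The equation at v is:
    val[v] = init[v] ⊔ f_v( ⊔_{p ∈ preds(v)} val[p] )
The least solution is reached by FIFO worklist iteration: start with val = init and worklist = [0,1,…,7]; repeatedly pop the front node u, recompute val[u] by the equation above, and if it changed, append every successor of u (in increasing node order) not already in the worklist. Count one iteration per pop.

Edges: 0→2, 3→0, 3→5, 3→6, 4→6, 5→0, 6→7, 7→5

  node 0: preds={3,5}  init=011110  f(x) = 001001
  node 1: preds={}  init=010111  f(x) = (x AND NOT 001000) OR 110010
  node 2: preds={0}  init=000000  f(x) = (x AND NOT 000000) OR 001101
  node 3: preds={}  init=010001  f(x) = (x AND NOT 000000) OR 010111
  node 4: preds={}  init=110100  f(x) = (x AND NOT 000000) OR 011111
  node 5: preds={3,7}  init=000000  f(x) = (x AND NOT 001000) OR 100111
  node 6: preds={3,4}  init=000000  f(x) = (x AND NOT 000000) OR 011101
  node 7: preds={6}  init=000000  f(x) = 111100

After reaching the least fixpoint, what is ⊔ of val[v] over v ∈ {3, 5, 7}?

Iteration log — 10 steps:
  step 1. node 0  ⊔preds=010001  new=011111  old=011110  +wl: 
  step 2. node 1  ⊔preds=000000  new=110111  old=010111  +wl: 
  step 3. node 2  ⊔preds=011111  new=011111  old=000000  +wl: 
  step 4. node 3  ⊔preds=000000  new=010111  old=010001  +wl: 0
  step 5. node 4  ⊔preds=000000  new=111111  old=110100  +wl: 
  step 6. node 5  ⊔preds=010111  new=110111  old=000000  +wl: 
  step 7. node 6  ⊔preds=111111  new=111111  old=000000  +wl: 
  step 8. node 7  ⊔preds=111111  new=111100  old=000000  +wl: 5
  step 9. node 0  ⊔preds=110111  new=011111  stable
  step 10. node 5  ⊔preds=111111  new=110111  stable

Least fixpoint reached:
  node 0: 011111
  node 1: 110111
  node 2: 011111
  node 3: 010111
  node 4: 111111
  node 5: 110111
  node 6: 111111
  node 7: 111100

111111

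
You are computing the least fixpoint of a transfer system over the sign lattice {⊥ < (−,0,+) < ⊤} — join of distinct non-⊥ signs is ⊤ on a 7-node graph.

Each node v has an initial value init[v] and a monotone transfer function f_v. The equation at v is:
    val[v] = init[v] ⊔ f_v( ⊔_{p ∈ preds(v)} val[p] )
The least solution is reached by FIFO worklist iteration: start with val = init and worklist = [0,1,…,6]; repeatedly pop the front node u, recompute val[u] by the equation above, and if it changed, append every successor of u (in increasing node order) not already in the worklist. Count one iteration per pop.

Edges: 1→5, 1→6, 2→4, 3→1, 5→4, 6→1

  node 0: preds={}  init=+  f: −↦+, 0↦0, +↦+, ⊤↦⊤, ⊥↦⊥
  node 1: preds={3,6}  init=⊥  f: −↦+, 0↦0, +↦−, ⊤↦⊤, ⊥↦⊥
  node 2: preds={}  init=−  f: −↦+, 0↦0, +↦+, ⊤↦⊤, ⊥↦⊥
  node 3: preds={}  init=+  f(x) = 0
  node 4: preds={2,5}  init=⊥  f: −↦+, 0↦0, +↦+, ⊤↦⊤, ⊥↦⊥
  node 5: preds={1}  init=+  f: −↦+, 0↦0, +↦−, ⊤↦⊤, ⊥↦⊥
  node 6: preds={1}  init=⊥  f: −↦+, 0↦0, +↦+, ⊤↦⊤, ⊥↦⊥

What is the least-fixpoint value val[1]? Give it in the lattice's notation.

⊤

Trace (12 dequeues):
  [1] u=0 | in ⊥ | out + | ==
  [2] u=1 | in + | out − | prev ⊥ | push {}
  [3] u=2 | in ⊥ | out − | ==
  [4] u=3 | in ⊥ | out ⊤ | prev + | push {1}
  [5] u=4 | in ⊤ | out ⊤ | prev ⊥ | push {}
  [6] u=5 | in − | out + | ==
  [7] u=6 | in − | out + | prev ⊥ | push {}
  [8] u=1 | in ⊤ | out ⊤ | prev − | push {5,6}
  [9] u=5 | in ⊤ | out ⊤ | prev + | push {4}
  [10] u=6 | in ⊤ | out ⊤ | prev + | push {1}
  [11] u=4 | in ⊤ | out ⊤ | ==
  [12] u=1 | in ⊤ | out ⊤ | ==

Converged values:
  [0] +
  [1] ⊤
  [2] −
  [3] ⊤
  [4] ⊤
  [5] ⊤
  [6] ⊤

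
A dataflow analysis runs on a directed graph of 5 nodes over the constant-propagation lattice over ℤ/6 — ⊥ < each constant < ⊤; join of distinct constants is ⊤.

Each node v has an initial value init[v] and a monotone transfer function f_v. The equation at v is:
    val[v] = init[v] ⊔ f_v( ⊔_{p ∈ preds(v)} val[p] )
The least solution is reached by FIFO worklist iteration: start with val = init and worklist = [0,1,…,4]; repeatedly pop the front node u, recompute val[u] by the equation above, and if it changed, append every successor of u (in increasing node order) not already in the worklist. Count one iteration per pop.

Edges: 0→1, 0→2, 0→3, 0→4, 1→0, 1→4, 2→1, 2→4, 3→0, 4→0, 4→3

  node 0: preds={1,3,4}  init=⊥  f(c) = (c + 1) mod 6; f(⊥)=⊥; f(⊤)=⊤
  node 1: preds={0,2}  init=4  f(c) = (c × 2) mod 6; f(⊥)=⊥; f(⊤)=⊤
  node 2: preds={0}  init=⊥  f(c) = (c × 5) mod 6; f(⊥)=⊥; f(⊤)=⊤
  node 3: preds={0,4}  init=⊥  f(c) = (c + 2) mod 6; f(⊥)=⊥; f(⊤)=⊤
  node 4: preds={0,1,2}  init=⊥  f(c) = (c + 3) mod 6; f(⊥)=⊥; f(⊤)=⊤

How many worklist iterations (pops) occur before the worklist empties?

Trace (14 dequeues):
  [1] u=0 | in 4 | out 5 | prev ⊥ | push {}
  [2] u=1 | in 5 | out 4 | ==
  [3] u=2 | in 5 | out 1 | prev ⊥ | push {1}
  [4] u=3 | in 5 | out 1 | prev ⊥ | push {0}
  [5] u=4 | in ⊤ | out ⊤ | prev ⊥ | push {3}
  [6] u=1 | in ⊤ | out ⊤ | prev 4 | push {4}
  [7] u=0 | in ⊤ | out ⊤ | prev 5 | push {1,2}
  [8] u=3 | in ⊤ | out ⊤ | prev 1 | push {0}
  [9] u=4 | in ⊤ | out ⊤ | ==
  [10] u=1 | in ⊤ | out ⊤ | ==
  [11] u=2 | in ⊤ | out ⊤ | prev 1 | push {1,4}
  [12] u=0 | in ⊤ | out ⊤ | ==
  [13] u=1 | in ⊤ | out ⊤ | ==
  [14] u=4 | in ⊤ | out ⊤ | ==

Converged values:
  [0] ⊤
  [1] ⊤
  [2] ⊤
  [3] ⊤
  [4] ⊤

14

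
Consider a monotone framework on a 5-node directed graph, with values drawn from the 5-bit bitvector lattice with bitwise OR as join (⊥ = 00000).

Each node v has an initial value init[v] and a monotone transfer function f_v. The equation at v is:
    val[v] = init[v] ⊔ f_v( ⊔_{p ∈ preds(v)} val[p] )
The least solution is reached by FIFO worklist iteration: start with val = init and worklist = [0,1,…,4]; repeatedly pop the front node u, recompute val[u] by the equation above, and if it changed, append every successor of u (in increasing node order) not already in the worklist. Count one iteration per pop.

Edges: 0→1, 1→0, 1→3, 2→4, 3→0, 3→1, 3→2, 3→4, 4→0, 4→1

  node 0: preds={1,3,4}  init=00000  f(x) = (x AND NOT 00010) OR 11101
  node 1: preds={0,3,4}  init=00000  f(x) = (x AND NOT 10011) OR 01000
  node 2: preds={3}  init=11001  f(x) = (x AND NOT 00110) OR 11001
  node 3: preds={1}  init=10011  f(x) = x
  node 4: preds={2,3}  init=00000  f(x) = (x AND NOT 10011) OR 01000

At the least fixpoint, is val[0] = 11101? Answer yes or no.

yes

Worklist (8 pops):
  #1 pop 0: in=10011 → 11101 (was 00000); enqueue []
  #2 pop 1: in=11111 → 01100 (was 00000); enqueue [0]
  #3 pop 2: in=10011 → 11001 (no change)
  #4 pop 3: in=01100 → 11111 (was 10011); enqueue [1,2]
  #5 pop 4: in=11111 → 01100 (was 00000); enqueue []
  #6 pop 0: in=11111 → 11101 (no change)
  #7 pop 1: in=11111 → 01100 (no change)
  #8 pop 2: in=11111 → 11001 (no change)

Fixpoint:
  val[0] = 11101
  val[1] = 01100
  val[2] = 11001
  val[3] = 11111
  val[4] = 01100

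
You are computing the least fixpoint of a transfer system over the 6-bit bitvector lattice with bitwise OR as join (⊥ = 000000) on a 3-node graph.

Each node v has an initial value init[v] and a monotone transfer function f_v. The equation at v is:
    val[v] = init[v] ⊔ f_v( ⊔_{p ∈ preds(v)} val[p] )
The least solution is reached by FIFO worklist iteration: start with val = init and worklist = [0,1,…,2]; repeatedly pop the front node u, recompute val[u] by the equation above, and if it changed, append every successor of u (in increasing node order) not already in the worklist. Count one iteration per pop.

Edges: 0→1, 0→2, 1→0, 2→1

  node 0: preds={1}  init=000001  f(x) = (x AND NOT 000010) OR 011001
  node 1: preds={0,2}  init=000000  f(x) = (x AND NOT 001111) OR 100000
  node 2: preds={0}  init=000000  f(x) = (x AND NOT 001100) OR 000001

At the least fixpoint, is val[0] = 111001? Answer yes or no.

Worklist (7 pops):
  #1 pop 0: in=000000 → 011001 (was 000001); enqueue []
  #2 pop 1: in=011001 → 110000 (was 000000); enqueue [0]
  #3 pop 2: in=011001 → 010001 (was 000000); enqueue [1]
  #4 pop 0: in=110000 → 111001 (was 011001); enqueue [2]
  #5 pop 1: in=111001 → 110000 (no change)
  #6 pop 2: in=111001 → 110001 (was 010001); enqueue [1]
  #7 pop 1: in=111001 → 110000 (no change)

Fixpoint:
  val[0] = 111001
  val[1] = 110000
  val[2] = 110001

yes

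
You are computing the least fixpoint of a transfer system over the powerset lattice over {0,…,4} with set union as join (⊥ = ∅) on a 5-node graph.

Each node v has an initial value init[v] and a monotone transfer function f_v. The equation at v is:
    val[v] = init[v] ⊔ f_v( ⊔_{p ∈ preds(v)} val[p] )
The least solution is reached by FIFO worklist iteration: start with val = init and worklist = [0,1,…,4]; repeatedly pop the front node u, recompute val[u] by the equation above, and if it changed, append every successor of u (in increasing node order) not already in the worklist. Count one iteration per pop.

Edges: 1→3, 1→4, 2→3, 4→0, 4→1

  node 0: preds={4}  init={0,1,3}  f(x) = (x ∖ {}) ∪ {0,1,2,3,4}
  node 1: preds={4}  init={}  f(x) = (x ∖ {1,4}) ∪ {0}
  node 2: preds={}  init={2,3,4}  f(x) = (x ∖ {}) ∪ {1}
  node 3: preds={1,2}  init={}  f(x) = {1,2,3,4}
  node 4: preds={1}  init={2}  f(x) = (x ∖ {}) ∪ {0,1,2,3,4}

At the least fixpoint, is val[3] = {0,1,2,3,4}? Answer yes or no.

no

Iteration log — 9 steps:
  step 1. node 0  ⊔preds={2}  new={0,1,2,3,4}  old={0,1,3}  +wl: 
  step 2. node 1  ⊔preds={2}  new={0,2}  old={}  +wl: 
  step 3. node 2  ⊔preds={}  new={1,2,3,4}  old={2,3,4}  +wl: 
  step 4. node 3  ⊔preds={0,1,2,3,4}  new={1,2,3,4}  old={}  +wl: 
  step 5. node 4  ⊔preds={0,2}  new={0,1,2,3,4}  old={2}  +wl: 0,1
  step 6. node 0  ⊔preds={0,1,2,3,4}  new={0,1,2,3,4}  stable
  step 7. node 1  ⊔preds={0,1,2,3,4}  new={0,2,3}  old={0,2}  +wl: 3,4
  step 8. node 3  ⊔preds={0,1,2,3,4}  new={1,2,3,4}  stable
  step 9. node 4  ⊔preds={0,2,3}  new={0,1,2,3,4}  stable

Least fixpoint reached:
  node 0: {0,1,2,3,4}
  node 1: {0,2,3}
  node 2: {1,2,3,4}
  node 3: {1,2,3,4}
  node 4: {0,1,2,3,4}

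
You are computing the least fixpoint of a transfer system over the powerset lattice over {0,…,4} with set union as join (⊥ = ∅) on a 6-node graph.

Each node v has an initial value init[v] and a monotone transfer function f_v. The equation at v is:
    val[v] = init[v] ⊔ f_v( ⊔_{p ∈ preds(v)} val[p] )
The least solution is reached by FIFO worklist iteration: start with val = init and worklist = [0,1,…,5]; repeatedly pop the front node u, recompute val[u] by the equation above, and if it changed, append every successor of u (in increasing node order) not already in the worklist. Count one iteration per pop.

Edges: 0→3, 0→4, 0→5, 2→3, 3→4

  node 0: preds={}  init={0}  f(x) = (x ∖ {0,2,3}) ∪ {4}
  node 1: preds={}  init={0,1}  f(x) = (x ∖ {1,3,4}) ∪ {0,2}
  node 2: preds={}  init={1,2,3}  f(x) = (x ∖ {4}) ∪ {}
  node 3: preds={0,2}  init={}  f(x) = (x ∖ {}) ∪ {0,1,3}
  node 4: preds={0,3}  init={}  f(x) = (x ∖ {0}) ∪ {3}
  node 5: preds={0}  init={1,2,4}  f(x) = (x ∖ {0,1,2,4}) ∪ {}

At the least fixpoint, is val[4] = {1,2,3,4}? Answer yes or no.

Iteration log — 6 steps:
  step 1. node 0  ⊔preds={}  new={0,4}  old={0}  +wl: 
  step 2. node 1  ⊔preds={}  new={0,1,2}  old={0,1}  +wl: 
  step 3. node 2  ⊔preds={}  new={1,2,3}  stable
  step 4. node 3  ⊔preds={0,1,2,3,4}  new={0,1,2,3,4}  old={}  +wl: 
  step 5. node 4  ⊔preds={0,1,2,3,4}  new={1,2,3,4}  old={}  +wl: 
  step 6. node 5  ⊔preds={0,4}  new={1,2,4}  stable

Least fixpoint reached:
  node 0: {0,4}
  node 1: {0,1,2}
  node 2: {1,2,3}
  node 3: {0,1,2,3,4}
  node 4: {1,2,3,4}
  node 5: {1,2,4}

yes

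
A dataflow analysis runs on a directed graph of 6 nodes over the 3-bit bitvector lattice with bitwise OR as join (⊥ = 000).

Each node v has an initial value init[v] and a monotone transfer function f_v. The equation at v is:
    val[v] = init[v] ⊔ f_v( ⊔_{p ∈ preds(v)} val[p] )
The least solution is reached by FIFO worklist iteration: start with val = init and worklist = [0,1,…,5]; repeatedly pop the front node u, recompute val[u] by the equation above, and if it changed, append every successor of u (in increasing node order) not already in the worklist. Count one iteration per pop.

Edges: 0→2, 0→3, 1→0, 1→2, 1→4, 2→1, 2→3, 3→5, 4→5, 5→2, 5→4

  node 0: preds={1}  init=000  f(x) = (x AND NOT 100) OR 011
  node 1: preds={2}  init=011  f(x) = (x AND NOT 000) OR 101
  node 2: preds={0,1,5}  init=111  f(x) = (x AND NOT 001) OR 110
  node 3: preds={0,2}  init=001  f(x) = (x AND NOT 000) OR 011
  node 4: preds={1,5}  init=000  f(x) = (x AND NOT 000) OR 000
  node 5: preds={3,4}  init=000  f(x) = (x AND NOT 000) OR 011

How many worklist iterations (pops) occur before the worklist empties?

9

Iteration log — 9 steps:
  step 1. node 0  ⊔preds=011  new=011  old=000  +wl: 
  step 2. node 1  ⊔preds=111  new=111  old=011  +wl: 0
  step 3. node 2  ⊔preds=111  new=111  stable
  step 4. node 3  ⊔preds=111  new=111  old=001  +wl: 
  step 5. node 4  ⊔preds=111  new=111  old=000  +wl: 
  step 6. node 5  ⊔preds=111  new=111  old=000  +wl: 2,4
  step 7. node 0  ⊔preds=111  new=011  stable
  step 8. node 2  ⊔preds=111  new=111  stable
  step 9. node 4  ⊔preds=111  new=111  stable

Least fixpoint reached:
  node 0: 011
  node 1: 111
  node 2: 111
  node 3: 111
  node 4: 111
  node 5: 111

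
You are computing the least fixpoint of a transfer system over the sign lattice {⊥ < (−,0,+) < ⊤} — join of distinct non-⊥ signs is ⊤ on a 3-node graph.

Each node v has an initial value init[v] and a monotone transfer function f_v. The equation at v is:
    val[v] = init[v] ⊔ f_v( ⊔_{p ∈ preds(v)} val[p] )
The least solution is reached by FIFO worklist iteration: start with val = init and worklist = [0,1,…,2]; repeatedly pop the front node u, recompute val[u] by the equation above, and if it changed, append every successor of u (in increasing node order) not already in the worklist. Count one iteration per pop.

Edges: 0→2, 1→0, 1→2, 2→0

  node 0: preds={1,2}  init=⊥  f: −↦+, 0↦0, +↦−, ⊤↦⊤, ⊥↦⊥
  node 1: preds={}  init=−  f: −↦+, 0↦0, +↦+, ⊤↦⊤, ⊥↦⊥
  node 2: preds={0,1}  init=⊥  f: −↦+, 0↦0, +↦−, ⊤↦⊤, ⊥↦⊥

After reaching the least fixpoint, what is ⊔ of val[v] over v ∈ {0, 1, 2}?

Iteration log — 5 steps:
  step 1. node 0  ⊔preds=−  new=+  old=⊥  +wl: 
  step 2. node 1  ⊔preds=⊥  new=−  stable
  step 3. node 2  ⊔preds=⊤  new=⊤  old=⊥  +wl: 0
  step 4. node 0  ⊔preds=⊤  new=⊤  old=+  +wl: 2
  step 5. node 2  ⊔preds=⊤  new=⊤  stable

Least fixpoint reached:
  node 0: ⊤
  node 1: −
  node 2: ⊤

⊤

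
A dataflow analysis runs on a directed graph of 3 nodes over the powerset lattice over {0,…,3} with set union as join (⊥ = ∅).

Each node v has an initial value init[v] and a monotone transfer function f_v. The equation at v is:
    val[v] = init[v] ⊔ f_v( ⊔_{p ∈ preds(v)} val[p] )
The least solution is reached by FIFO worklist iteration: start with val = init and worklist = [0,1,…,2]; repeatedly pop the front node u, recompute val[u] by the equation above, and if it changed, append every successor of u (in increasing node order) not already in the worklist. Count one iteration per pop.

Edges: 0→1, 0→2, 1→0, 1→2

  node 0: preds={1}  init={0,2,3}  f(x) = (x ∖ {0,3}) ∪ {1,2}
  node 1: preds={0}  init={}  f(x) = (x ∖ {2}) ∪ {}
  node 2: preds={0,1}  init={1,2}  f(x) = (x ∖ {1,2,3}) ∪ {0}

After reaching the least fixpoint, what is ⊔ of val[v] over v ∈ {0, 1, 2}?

{0,1,2,3}

Trace (4 dequeues):
  [1] u=0 | in {} | out {0,1,2,3} | prev {0,2,3} | push {}
  [2] u=1 | in {0,1,2,3} | out {0,1,3} | prev {} | push {0}
  [3] u=2 | in {0,1,2,3} | out {0,1,2} | prev {1,2} | push {}
  [4] u=0 | in {0,1,3} | out {0,1,2,3} | ==

Converged values:
  [0] {0,1,2,3}
  [1] {0,1,3}
  [2] {0,1,2}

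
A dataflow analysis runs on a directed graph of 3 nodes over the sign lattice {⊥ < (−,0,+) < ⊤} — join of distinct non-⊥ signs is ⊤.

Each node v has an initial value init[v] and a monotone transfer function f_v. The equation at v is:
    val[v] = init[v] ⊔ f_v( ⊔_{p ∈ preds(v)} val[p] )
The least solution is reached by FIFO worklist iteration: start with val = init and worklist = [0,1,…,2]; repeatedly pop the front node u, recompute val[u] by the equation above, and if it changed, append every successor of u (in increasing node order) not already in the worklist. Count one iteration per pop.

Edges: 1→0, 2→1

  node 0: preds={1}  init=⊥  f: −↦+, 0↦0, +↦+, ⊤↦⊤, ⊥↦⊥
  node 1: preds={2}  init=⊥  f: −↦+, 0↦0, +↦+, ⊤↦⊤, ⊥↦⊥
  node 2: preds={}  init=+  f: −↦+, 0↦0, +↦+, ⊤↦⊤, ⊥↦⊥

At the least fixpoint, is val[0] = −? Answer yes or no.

no

Iteration log — 4 steps:
  step 1. node 0  ⊔preds=⊥  new=⊥  stable
  step 2. node 1  ⊔preds=+  new=+  old=⊥  +wl: 0
  step 3. node 2  ⊔preds=⊥  new=+  stable
  step 4. node 0  ⊔preds=+  new=+  old=⊥  +wl: 

Least fixpoint reached:
  node 0: +
  node 1: +
  node 2: +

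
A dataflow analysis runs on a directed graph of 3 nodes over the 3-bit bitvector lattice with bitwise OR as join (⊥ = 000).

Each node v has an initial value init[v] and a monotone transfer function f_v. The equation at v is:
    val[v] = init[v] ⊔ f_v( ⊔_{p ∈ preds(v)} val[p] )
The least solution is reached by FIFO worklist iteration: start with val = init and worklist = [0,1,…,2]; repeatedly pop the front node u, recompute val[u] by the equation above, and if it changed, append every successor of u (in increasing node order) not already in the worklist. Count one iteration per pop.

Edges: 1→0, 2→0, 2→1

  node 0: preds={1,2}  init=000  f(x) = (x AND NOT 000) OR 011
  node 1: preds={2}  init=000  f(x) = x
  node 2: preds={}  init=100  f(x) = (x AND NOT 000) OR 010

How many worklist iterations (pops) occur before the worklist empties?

Trace (6 dequeues):
  [1] u=0 | in 100 | out 111 | prev 000 | push {}
  [2] u=1 | in 100 | out 100 | prev 000 | push {0}
  [3] u=2 | in 000 | out 110 | prev 100 | push {1}
  [4] u=0 | in 110 | out 111 | ==
  [5] u=1 | in 110 | out 110 | prev 100 | push {0}
  [6] u=0 | in 110 | out 111 | ==

Converged values:
  [0] 111
  [1] 110
  [2] 110

6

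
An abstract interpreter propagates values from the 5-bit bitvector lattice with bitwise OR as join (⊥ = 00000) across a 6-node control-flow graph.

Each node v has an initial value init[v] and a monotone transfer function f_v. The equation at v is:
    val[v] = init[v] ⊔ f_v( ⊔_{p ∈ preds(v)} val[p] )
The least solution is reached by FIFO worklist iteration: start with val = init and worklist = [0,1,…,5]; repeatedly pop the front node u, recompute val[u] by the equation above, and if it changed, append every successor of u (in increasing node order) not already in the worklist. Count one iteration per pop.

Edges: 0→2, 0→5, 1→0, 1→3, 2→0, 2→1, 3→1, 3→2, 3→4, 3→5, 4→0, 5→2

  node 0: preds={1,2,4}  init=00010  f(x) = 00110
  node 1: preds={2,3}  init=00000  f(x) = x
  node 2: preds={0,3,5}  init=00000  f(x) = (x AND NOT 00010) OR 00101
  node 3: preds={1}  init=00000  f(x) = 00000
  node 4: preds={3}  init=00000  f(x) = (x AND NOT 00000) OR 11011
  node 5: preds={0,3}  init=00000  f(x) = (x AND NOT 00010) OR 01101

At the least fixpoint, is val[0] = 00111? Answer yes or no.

Trace (14 dequeues):
  [1] u=0 | in 00000 | out 00110 | prev 00010 | push {}
  [2] u=1 | in 00000 | out 00000 | ==
  [3] u=2 | in 00110 | out 00101 | prev 00000 | push {0,1}
  [4] u=3 | in 00000 | out 00000 | ==
  [5] u=4 | in 00000 | out 11011 | prev 00000 | push {}
  [6] u=5 | in 00110 | out 01101 | prev 00000 | push {2}
  [7] u=0 | in 11111 | out 00110 | ==
  [8] u=1 | in 00101 | out 00101 | prev 00000 | push {0,3}
  [9] u=2 | in 01111 | out 01101 | prev 00101 | push {1}
  [10] u=0 | in 11111 | out 00110 | ==
  [11] u=3 | in 00101 | out 00000 | ==
  [12] u=1 | in 01101 | out 01101 | prev 00101 | push {0,3}
  [13] u=0 | in 11111 | out 00110 | ==
  [14] u=3 | in 01101 | out 00000 | ==

Converged values:
  [0] 00110
  [1] 01101
  [2] 01101
  [3] 00000
  [4] 11011
  [5] 01101

no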